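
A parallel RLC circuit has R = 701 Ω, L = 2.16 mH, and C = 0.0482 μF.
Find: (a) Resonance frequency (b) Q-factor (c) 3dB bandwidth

Step 1 — Resonance: ω₀ = 1/√(LC) = 1/√(0.00216·4.82e-08) = 9.801e+04 rad/s.
Step 2 — f₀ = ω₀/(2π) = 1.56e+04 Hz.
Step 3 — Parallel Q: Q = R/(ω₀L) = 701/(9.801e+04·0.00216) = 3.311.
Step 4 — Bandwidth: Δω = ω₀/Q = 2.96e+04 rad/s; BW = Δω/(2π) = 4710 Hz.

(a) f₀ = 1.56e+04 Hz  (b) Q = 3.311  (c) BW = 4710 Hz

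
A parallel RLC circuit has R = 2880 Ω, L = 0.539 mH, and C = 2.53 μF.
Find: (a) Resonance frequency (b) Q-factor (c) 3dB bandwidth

Step 1 — Resonance: ω₀ = 1/√(LC) = 1/√(0.000539·2.53e-06) = 2.708e+04 rad/s.
Step 2 — f₀ = ω₀/(2π) = 4310 Hz.
Step 3 — Parallel Q: Q = R/(ω₀L) = 2880/(2.708e+04·0.000539) = 197.3.
Step 4 — Bandwidth: Δω = ω₀/Q = 137.2 rad/s; BW = Δω/(2π) = 21.84 Hz.

(a) f₀ = 4310 Hz  (b) Q = 197.3  (c) BW = 21.84 Hz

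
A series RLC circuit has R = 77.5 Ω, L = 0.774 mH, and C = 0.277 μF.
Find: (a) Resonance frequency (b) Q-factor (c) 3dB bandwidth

Step 1 — Resonance condition Im(Z)=0 gives ω₀ = 1/√(LC).
Step 2 — ω₀ = 1/√(0.000774·2.77e-07) = 6.83e+04 rad/s.
Step 3 — f₀ = ω₀/(2π) = 1.087e+04 Hz.
Step 4 — Series Q: Q = ω₀L/R = 6.83e+04·0.000774/77.5 = 0.6821.
Step 5 — 3dB bandwidth: Δω = ω₀/Q = 1.001e+05 rad/s; BW = Δω/(2π) = 1.594e+04 Hz.

(a) f₀ = 1.087e+04 Hz  (b) Q = 0.6821  (c) BW = 1.594e+04 Hz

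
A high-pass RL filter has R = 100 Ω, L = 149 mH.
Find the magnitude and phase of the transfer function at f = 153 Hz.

Step 1 — Angular frequency: ω = 2π·153 = 961.3 rad/s.
Step 2 — Transfer function: H(jω) = jωL/(R + jωL).
Step 3 — Numerator jωL = j·143.2; denominator R + jωL = 100 + j143.2.
Step 4 — H = 0.6723 + j0.4694.
Step 5 — Magnitude: |H| = 0.8199 (-1.7 dB); phase: φ = 34.9°.

|H| = 0.8199 (-1.7 dB), φ = 34.9°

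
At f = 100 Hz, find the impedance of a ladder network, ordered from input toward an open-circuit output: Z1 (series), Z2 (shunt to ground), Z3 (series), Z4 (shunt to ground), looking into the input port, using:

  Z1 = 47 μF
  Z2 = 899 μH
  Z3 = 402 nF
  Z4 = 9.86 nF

Step 1 — Angular frequency: ω = 2π·f = 2π·100 = 628.3 rad/s.
Step 2 — Component impedances:
  Z1: Z = 1/(jωC) = -j/(ω·C) = 0 - j33.86 Ω
  Z2: Z = jωL = j·628.3·0.000899 = 0 + j0.5649 Ω
  Z3: Z = 1/(jωC) = -j/(ω·C) = 0 - j3959 Ω
  Z4: Z = 1/(jωC) = -j/(ω·C) = 0 - j1.614e+05 Ω
Step 3 — Ladder network (open output): work backward from the far end, alternating series and parallel combinations. Z_in = 0 - j33.3 Ω = 33.3∠-90.0° Ω.

Z = 0 - j33.3 Ω = 33.3∠-90.0° Ω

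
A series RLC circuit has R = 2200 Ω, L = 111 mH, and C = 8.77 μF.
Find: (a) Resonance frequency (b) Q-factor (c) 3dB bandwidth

Step 1 — Resonance condition Im(Z)=0 gives ω₀ = 1/√(LC).
Step 2 — ω₀ = 1/√(0.111·8.77e-06) = 1014 rad/s.
Step 3 — f₀ = ω₀/(2π) = 161.3 Hz.
Step 4 — Series Q: Q = ω₀L/R = 1014·0.111/2200 = 0.05114.
Step 5 — 3dB bandwidth: Δω = ω₀/Q = 1.982e+04 rad/s; BW = Δω/(2π) = 3154 Hz.

(a) f₀ = 161.3 Hz  (b) Q = 0.05114  (c) BW = 3154 Hz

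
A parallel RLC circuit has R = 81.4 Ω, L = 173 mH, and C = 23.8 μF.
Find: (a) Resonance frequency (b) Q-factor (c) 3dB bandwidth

Step 1 — Resonance: ω₀ = 1/√(LC) = 1/√(0.173·2.38e-05) = 492.8 rad/s.
Step 2 — f₀ = ω₀/(2π) = 78.43 Hz.
Step 3 — Parallel Q: Q = R/(ω₀L) = 81.4/(492.8·0.173) = 0.9548.
Step 4 — Bandwidth: Δω = ω₀/Q = 516.2 rad/s; BW = Δω/(2π) = 82.15 Hz.

(a) f₀ = 78.43 Hz  (b) Q = 0.9548  (c) BW = 82.15 Hz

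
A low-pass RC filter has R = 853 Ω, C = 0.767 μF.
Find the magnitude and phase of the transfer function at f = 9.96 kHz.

Step 1 — Angular frequency: ω = 2π·9960 = 6.258e+04 rad/s.
Step 2 — Transfer function: H(jω) = 1/(1 + jωRC).
Step 3 — Denominator: 1 + jωRC = 1 + j·6.258e+04·853·7.67e-07 = 1 + j40.94.
Step 4 — H = 0.0005962 - j0.02441.
Step 5 — Magnitude: |H| = 0.02442 (-32.2 dB); phase: φ = -88.6°.

|H| = 0.02442 (-32.2 dB), φ = -88.6°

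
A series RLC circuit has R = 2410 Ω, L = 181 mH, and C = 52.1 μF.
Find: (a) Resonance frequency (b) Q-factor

Step 1 — Resonance condition Im(Z)=0 gives ω₀ = 1/√(LC).
Step 2 — ω₀ = 1/√(0.181·5.21e-05) = 325.6 rad/s.
Step 3 — f₀ = ω₀/(2π) = 51.83 Hz.
Step 4 — Series Q: Q = ω₀L/R = 325.6·0.181/2410 = 0.02446.

(a) f₀ = 51.83 Hz  (b) Q = 0.02446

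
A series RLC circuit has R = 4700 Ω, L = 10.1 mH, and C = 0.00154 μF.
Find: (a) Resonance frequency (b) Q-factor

Step 1 — Resonance condition Im(Z)=0 gives ω₀ = 1/√(LC).
Step 2 — ω₀ = 1/√(0.0101·1.54e-09) = 2.536e+05 rad/s.
Step 3 — f₀ = ω₀/(2π) = 4.036e+04 Hz.
Step 4 — Series Q: Q = ω₀L/R = 2.536e+05·0.0101/4700 = 0.5449.

(a) f₀ = 4.036e+04 Hz  (b) Q = 0.5449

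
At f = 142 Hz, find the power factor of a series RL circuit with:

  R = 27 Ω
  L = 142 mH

Step 1 — Angular frequency: ω = 2π·f = 2π·142 = 892.2 rad/s.
Step 2 — Component impedances:
  R: Z = R = 27 Ω
  L: Z = jωL = j·892.2·0.142 = 0 + j126.7 Ω
Step 3 — Series combination: Z_total = R + L = 27 + j126.7 Ω = 129.5∠78.0° Ω.
Step 4 — Power factor: PF = cos(φ) = Re(Z)/|Z| = 27/129.54 = 0.2084.
Step 5 — Type: Im(Z) = 126.7 ⇒ lagging (phase φ = 78.0°).

PF = 0.2084 (lagging, φ = 78.0°)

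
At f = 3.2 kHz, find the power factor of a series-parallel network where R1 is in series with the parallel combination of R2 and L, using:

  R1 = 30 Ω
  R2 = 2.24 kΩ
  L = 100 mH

Step 1 — Angular frequency: ω = 2π·f = 2π·3200 = 2.011e+04 rad/s.
Step 2 — Component impedances:
  R1: Z = R = 30 Ω
  R2: Z = R = 2240 Ω
  L: Z = jωL = j·2.011e+04·0.1 = 0 + j2011 Ω
Step 3 — Parallel branch: R2 || L = 1/(1/R2 + 1/L) = 999.5 + j1113 Ω.
Step 4 — Series with R1: Z_total = R1 + (R2 || L) = 1029 + j1113 Ω = 1516∠47.2° Ω.
Step 5 — Power factor: PF = cos(φ) = Re(Z)/|Z| = 1029.5/1516.5 = 0.6789.
Step 6 — Type: Im(Z) = 1113 ⇒ lagging (phase φ = 47.2°).

PF = 0.6789 (lagging, φ = 47.2°)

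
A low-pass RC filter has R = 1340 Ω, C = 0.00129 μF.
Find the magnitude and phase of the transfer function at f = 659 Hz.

Step 1 — Angular frequency: ω = 2π·659 = 4141 rad/s.
Step 2 — Transfer function: H(jω) = 1/(1 + jωRC).
Step 3 — Denominator: 1 + jωRC = 1 + j·4141·1340·1.29e-09 = 1 + j0.007157.
Step 4 — H = 0.9999 - j0.007157.
Step 5 — Magnitude: |H| = 1 (-0.0 dB); phase: φ = -0.4°.

|H| = 1 (-0.0 dB), φ = -0.4°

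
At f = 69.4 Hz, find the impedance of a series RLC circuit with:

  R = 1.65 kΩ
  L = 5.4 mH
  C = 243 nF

Step 1 — Angular frequency: ω = 2π·f = 2π·69.4 = 436.1 rad/s.
Step 2 — Component impedances:
  R: Z = R = 1650 Ω
  L: Z = jωL = j·436.1·0.0054 = 0 + j2.355 Ω
  C: Z = 1/(jωC) = -j/(ω·C) = 0 - j9437 Ω
Step 3 — Series combination: Z_total = R + L + C = 1650 - j9435 Ω = 9578∠-80.1° Ω.

Z = 1650 - j9435 Ω = 9578∠-80.1° Ω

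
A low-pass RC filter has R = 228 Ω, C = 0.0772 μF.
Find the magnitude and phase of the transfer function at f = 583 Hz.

Step 1 — Angular frequency: ω = 2π·583 = 3663 rad/s.
Step 2 — Transfer function: H(jω) = 1/(1 + jωRC).
Step 3 — Denominator: 1 + jωRC = 1 + j·3663·228·7.72e-08 = 1 + j0.06448.
Step 4 — H = 0.9959 - j0.06421.
Step 5 — Magnitude: |H| = 0.9979 (-0.0 dB); phase: φ = -3.7°.

|H| = 0.9979 (-0.0 dB), φ = -3.7°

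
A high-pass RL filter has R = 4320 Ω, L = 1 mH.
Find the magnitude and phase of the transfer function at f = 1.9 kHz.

Step 1 — Angular frequency: ω = 2π·1900 = 1.194e+04 rad/s.
Step 2 — Transfer function: H(jω) = jωL/(R + jωL).
Step 3 — Numerator jωL = j·11.94; denominator R + jωL = 4320 + j11.94.
Step 4 — H = 7.637e-06 + j0.002763.
Step 5 — Magnitude: |H| = 0.002763 (-51.2 dB); phase: φ = 89.8°.

|H| = 0.002763 (-51.2 dB), φ = 89.8°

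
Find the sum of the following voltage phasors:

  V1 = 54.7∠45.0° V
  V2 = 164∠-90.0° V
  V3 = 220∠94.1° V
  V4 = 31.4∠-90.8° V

Step 1 — Convert each phasor to rectangular form:
  V1 = 54.7·(cos(45.0°) + j·sin(45.0°)) = 38.68 + j38.68 V
  V2 = 164·(cos(-90.0°) + j·sin(-90.0°)) = 0 - j164 V
  V3 = 220·(cos(94.1°) + j·sin(94.1°)) = -15.73 + j219.4 V
  V4 = 31.4·(cos(-90.8°) + j·sin(-90.8°)) = -0.4384 - j31.4 V
Step 2 — Sum components: V_total = 22.51 + j62.72 V.
Step 3 — Convert to polar: |V_total| = 66.64 V, ∠V_total = 70.3°.

V_total = 66.64∠70.3° V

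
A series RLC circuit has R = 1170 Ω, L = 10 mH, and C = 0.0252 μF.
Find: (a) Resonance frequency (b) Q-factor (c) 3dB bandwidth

Step 1 — Resonance: ω₀ = 1/√(LC) = 1/√(0.01·2.52e-08) = 6.299e+04 rad/s.
Step 2 — f₀ = ω₀/(2π) = 1.003e+04 Hz.
Step 3 — Series Q: Q = ω₀L/R = 6.299e+04·0.01/1170 = 0.5384.
Step 4 — Bandwidth: Δω = ω₀/Q = 1.17e+05 rad/s; BW = Δω/(2π) = 1.862e+04 Hz.

(a) f₀ = 1.003e+04 Hz  (b) Q = 0.5384  (c) BW = 1.862e+04 Hz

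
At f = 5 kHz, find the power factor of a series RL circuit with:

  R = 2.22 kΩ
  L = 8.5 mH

Step 1 — Angular frequency: ω = 2π·f = 2π·5000 = 3.142e+04 rad/s.
Step 2 — Component impedances:
  R: Z = R = 2220 Ω
  L: Z = jωL = j·3.142e+04·0.0085 = 0 + j267 Ω
Step 3 — Series combination: Z_total = R + L = 2220 + j267 Ω = 2236∠6.9° Ω.
Step 4 — Power factor: PF = cos(φ) = Re(Z)/|Z| = 2220/2236 = 0.9928.
Step 5 — Type: Im(Z) = 267 ⇒ lagging (phase φ = 6.9°).

PF = 0.9928 (lagging, φ = 6.9°)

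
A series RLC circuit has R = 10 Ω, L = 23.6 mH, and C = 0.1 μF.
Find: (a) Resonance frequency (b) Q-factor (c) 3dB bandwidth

Step 1 — Resonance: ω₀ = 1/√(LC) = 1/√(0.0236·1e-07) = 2.058e+04 rad/s.
Step 2 — f₀ = ω₀/(2π) = 3276 Hz.
Step 3 — Series Q: Q = ω₀L/R = 2.058e+04·0.0236/10 = 48.58.
Step 4 — Bandwidth: Δω = ω₀/Q = 423.7 rad/s; BW = Δω/(2π) = 67.44 Hz.

(a) f₀ = 3276 Hz  (b) Q = 48.58  (c) BW = 67.44 Hz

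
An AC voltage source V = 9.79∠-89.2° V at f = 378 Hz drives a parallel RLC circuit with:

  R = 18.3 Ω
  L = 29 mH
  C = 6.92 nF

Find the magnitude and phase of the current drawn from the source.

Step 1 — Angular frequency: ω = 2π·f = 2π·378 = 2375 rad/s.
Step 2 — Component impedances:
  R: Z = R = 18.3 Ω
  L: Z = jωL = j·2375·0.029 = 0 + j68.88 Ω
  C: Z = 1/(jωC) = -j/(ω·C) = 0 - j6.084e+04 Ω
Step 3 — Parallel combination: 1/Z_total = 1/R + 1/L + 1/C; Z_total = 17.1 + j4.537 Ω = 17.69∠14.9° Ω.
Step 4 — Source phasor: V = 9.79∠-89.2° V = 0.1367 - j9.789 V.
Step 5 — Ohm's law: I = V / Z_total = (0.1367 - j9.789) / (17.1 + j4.537) = -0.1345 - j0.5369 A.
Step 6 — Convert to polar: |I| = 0.5535 A, ∠I = -104.1°.

I = 0.5535∠-104.1° A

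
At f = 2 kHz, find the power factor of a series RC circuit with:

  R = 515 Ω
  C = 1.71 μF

Step 1 — Angular frequency: ω = 2π·f = 2π·2000 = 1.257e+04 rad/s.
Step 2 — Component impedances:
  R: Z = R = 515 Ω
  C: Z = 1/(jωC) = -j/(ω·C) = 0 - j46.54 Ω
Step 3 — Series combination: Z_total = R + C = 515 - j46.54 Ω = 517.1∠-5.2° Ω.
Step 4 — Power factor: PF = cos(φ) = Re(Z)/|Z| = 515/517.1 = 0.9959.
Step 5 — Type: Im(Z) = -46.54 ⇒ leading (phase φ = -5.2°).

PF = 0.9959 (leading, φ = -5.2°)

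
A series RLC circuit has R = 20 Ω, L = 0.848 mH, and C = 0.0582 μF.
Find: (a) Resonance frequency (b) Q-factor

Step 1 — Resonance condition Im(Z)=0 gives ω₀ = 1/√(LC).
Step 2 — ω₀ = 1/√(0.000848·5.82e-08) = 1.423e+05 rad/s.
Step 3 — f₀ = ω₀/(2π) = 2.265e+04 Hz.
Step 4 — Series Q: Q = ω₀L/R = 1.423e+05·0.000848/20 = 6.035.

(a) f₀ = 2.265e+04 Hz  (b) Q = 6.035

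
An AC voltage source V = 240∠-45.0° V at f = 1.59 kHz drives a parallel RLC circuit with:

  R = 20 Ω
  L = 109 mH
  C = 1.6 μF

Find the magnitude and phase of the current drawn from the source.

Step 1 — Angular frequency: ω = 2π·f = 2π·1590 = 9990 rad/s.
Step 2 — Component impedances:
  R: Z = R = 20 Ω
  L: Z = jωL = j·9990·0.109 = 0 + j1089 Ω
  C: Z = 1/(jωC) = -j/(ω·C) = 0 - j62.56 Ω
Step 3 — Parallel combination: 1/Z_total = 1/R + 1/L + 1/C; Z_total = 18.34 - j5.525 Ω = 19.15∠-16.8° Ω.
Step 4 — Source phasor: V = 240∠-45.0° V = 169.7 - j169.7 V.
Step 5 — Ohm's law: I = V / Z_total = (169.7 - j169.7) / (18.34 - j5.525) = 11.04 - j5.928 A.
Step 6 — Convert to polar: |I| = 12.53 A, ∠I = -28.2°.

I = 12.53∠-28.2° A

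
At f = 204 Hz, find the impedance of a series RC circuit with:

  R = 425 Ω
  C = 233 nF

Step 1 — Angular frequency: ω = 2π·f = 2π·204 = 1282 rad/s.
Step 2 — Component impedances:
  R: Z = R = 425 Ω
  C: Z = 1/(jωC) = -j/(ω·C) = 0 - j3348 Ω
Step 3 — Series combination: Z_total = R + C = 425 - j3348 Ω = 3375∠-82.8° Ω.

Z = 425 - j3348 Ω = 3375∠-82.8° Ω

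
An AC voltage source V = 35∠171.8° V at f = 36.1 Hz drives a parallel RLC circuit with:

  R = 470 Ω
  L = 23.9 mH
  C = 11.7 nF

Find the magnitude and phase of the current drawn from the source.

Step 1 — Angular frequency: ω = 2π·f = 2π·36.1 = 226.8 rad/s.
Step 2 — Component impedances:
  R: Z = R = 470 Ω
  L: Z = jωL = j·226.8·0.0239 = 0 + j5.421 Ω
  C: Z = 1/(jωC) = -j/(ω·C) = 0 - j3.768e+05 Ω
Step 3 — Parallel combination: 1/Z_total = 1/R + 1/L + 1/C; Z_total = 0.06252 + j5.42 Ω = 5.421∠89.3° Ω.
Step 4 — Source phasor: V = 35∠171.8° V = -34.64 + j4.992 V.
Step 5 — Ohm's law: I = V / Z_total = (-34.64 + j4.992) / (0.06252 + j5.42) = 0.8471 + j6.401 A.
Step 6 — Convert to polar: |I| = 6.457 A, ∠I = 82.5°.

I = 6.457∠82.5° A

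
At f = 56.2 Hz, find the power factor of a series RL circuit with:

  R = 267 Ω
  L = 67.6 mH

Step 1 — Angular frequency: ω = 2π·f = 2π·56.2 = 353.1 rad/s.
Step 2 — Component impedances:
  R: Z = R = 267 Ω
  L: Z = jωL = j·353.1·0.0676 = 0 + j23.87 Ω
Step 3 — Series combination: Z_total = R + L = 267 + j23.87 Ω = 268.1∠5.1° Ω.
Step 4 — Power factor: PF = cos(φ) = Re(Z)/|Z| = 267/268.06 = 0.996.
Step 5 — Type: Im(Z) = 23.87 ⇒ lagging (phase φ = 5.1°).

PF = 0.996 (lagging, φ = 5.1°)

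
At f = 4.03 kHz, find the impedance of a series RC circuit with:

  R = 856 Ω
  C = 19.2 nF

Step 1 — Angular frequency: ω = 2π·f = 2π·4030 = 2.532e+04 rad/s.
Step 2 — Component impedances:
  R: Z = R = 856 Ω
  C: Z = 1/(jωC) = -j/(ω·C) = 0 - j2057 Ω
Step 3 — Series combination: Z_total = R + C = 856 - j2057 Ω = 2228∠-67.4° Ω.

Z = 856 - j2057 Ω = 2228∠-67.4° Ω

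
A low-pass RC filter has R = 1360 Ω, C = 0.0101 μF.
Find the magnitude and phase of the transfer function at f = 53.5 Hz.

Step 1 — Angular frequency: ω = 2π·53.5 = 336.2 rad/s.
Step 2 — Transfer function: H(jω) = 1/(1 + jωRC).
Step 3 — Denominator: 1 + jωRC = 1 + j·336.2·1360·1.01e-08 = 1 + j0.004617.
Step 4 — H = 1 - j0.004617.
Step 5 — Magnitude: |H| = 1 (-0.0 dB); phase: φ = -0.3°.

|H| = 1 (-0.0 dB), φ = -0.3°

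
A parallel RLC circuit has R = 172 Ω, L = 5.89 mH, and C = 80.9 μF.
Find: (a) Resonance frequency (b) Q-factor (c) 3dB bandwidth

Step 1 — Resonance: ω₀ = 1/√(LC) = 1/√(0.00589·8.09e-05) = 1449 rad/s.
Step 2 — f₀ = ω₀/(2π) = 230.6 Hz.
Step 3 — Parallel Q: Q = R/(ω₀L) = 172/(1449·0.00589) = 20.16.
Step 4 — Bandwidth: Δω = ω₀/Q = 71.87 rad/s; BW = Δω/(2π) = 11.44 Hz.

(a) f₀ = 230.6 Hz  (b) Q = 20.16  (c) BW = 11.44 Hz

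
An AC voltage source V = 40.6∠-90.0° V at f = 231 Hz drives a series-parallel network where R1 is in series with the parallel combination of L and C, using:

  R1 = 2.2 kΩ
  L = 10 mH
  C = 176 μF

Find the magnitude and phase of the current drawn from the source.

Step 1 — Angular frequency: ω = 2π·f = 2π·231 = 1451 rad/s.
Step 2 — Component impedances:
  R1: Z = R = 2200 Ω
  L: Z = jωL = j·1451·0.01 = 0 + j14.51 Ω
  C: Z = 1/(jωC) = -j/(ω·C) = 0 - j3.915 Ω
Step 3 — Parallel branch: L || C = 1/(1/L + 1/C) = 0 - j5.36 Ω.
Step 4 — Series with R1: Z_total = R1 + (L || C) = 2200 - j5.36 Ω = 2200∠-0.1° Ω.
Step 5 — Source phasor: V = 40.6∠-90.0° V = 0 - j40.6 V.
Step 6 — Ohm's law: I = V / Z_total = (0 - j40.6) / (2200 - j5.36) = 4.497e-05 - j0.01845 A.
Step 7 — Convert to polar: |I| = 0.01845 A, ∠I = -89.9°.

I = 0.01845∠-89.9° A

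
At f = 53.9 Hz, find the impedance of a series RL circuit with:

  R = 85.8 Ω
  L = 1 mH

Step 1 — Angular frequency: ω = 2π·f = 2π·53.9 = 338.7 rad/s.
Step 2 — Component impedances:
  R: Z = R = 85.8 Ω
  L: Z = jωL = j·338.7·0.001 = 0 + j0.3387 Ω
Step 3 — Series combination: Z_total = R + L = 85.8 + j0.3387 Ω = 85.8∠0.2° Ω.

Z = 85.8 + j0.3387 Ω = 85.8∠0.2° Ω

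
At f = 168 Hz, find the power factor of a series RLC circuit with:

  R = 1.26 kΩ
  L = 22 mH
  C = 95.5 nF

Step 1 — Angular frequency: ω = 2π·f = 2π·168 = 1056 rad/s.
Step 2 — Component impedances:
  R: Z = R = 1260 Ω
  L: Z = jωL = j·1056·0.022 = 0 + j23.22 Ω
  C: Z = 1/(jωC) = -j/(ω·C) = 0 - j9920 Ω
Step 3 — Series combination: Z_total = R + L + C = 1260 - j9897 Ω = 9977∠-82.7° Ω.
Step 4 — Power factor: PF = cos(φ) = Re(Z)/|Z| = 1260/9977 = 0.1263.
Step 5 — Type: Im(Z) = -9897 ⇒ leading (phase φ = -82.7°).

PF = 0.1263 (leading, φ = -82.7°)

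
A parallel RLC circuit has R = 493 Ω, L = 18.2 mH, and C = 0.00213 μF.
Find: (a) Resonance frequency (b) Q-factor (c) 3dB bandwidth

Step 1 — Resonance: ω₀ = 1/√(LC) = 1/√(0.0182·2.13e-09) = 1.606e+05 rad/s.
Step 2 — f₀ = ω₀/(2π) = 2.556e+04 Hz.
Step 3 — Parallel Q: Q = R/(ω₀L) = 493/(1.606e+05·0.0182) = 0.1687.
Step 4 — Bandwidth: Δω = ω₀/Q = 9.523e+05 rad/s; BW = Δω/(2π) = 1.516e+05 Hz.

(a) f₀ = 2.556e+04 Hz  (b) Q = 0.1687  (c) BW = 1.516e+05 Hz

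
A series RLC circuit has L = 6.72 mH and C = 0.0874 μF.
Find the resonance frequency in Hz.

Step 1 — Resonance condition Im(Z)=0 gives ω₀ = 1/√(LC).
Step 2 — ω₀ = 1/√(0.00672·8.74e-08) = 4.126e+04 rad/s.
Step 3 — f₀ = ω₀/(2π) = 6567 Hz.

f₀ = 6567 Hz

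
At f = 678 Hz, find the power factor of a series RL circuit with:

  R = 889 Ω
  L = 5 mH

Step 1 — Angular frequency: ω = 2π·f = 2π·678 = 4260 rad/s.
Step 2 — Component impedances:
  R: Z = R = 889 Ω
  L: Z = jωL = j·4260·0.005 = 0 + j21.3 Ω
Step 3 — Series combination: Z_total = R + L = 889 + j21.3 Ω = 889.3∠1.4° Ω.
Step 4 — Power factor: PF = cos(φ) = Re(Z)/|Z| = 889/889.3 = 0.9997.
Step 5 — Type: Im(Z) = 21.3 ⇒ lagging (phase φ = 1.4°).

PF = 0.9997 (lagging, φ = 1.4°)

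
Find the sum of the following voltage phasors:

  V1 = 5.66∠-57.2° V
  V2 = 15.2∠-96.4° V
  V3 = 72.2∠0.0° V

Step 1 — Convert each phasor to rectangular form:
  V1 = 5.66·(cos(-57.2°) + j·sin(-57.2°)) = 3.066 - j4.758 V
  V2 = 15.2·(cos(-96.4°) + j·sin(-96.4°)) = -1.694 - j15.11 V
  V3 = 72.2·(cos(0.0°) + j·sin(0.0°)) = 72.2 V
Step 2 — Sum components: V_total = 73.57 - j19.86 V.
Step 3 — Convert to polar: |V_total| = 76.21 V, ∠V_total = -15.1°.

V_total = 76.21∠-15.1° V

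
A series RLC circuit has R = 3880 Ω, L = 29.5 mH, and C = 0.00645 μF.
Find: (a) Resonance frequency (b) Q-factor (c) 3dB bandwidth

Step 1 — Resonance: ω₀ = 1/√(LC) = 1/√(0.0295·6.45e-09) = 7.25e+04 rad/s.
Step 2 — f₀ = ω₀/(2π) = 1.154e+04 Hz.
Step 3 — Series Q: Q = ω₀L/R = 7.25e+04·0.0295/3880 = 0.5512.
Step 4 — Bandwidth: Δω = ω₀/Q = 1.315e+05 rad/s; BW = Δω/(2π) = 2.093e+04 Hz.

(a) f₀ = 1.154e+04 Hz  (b) Q = 0.5512  (c) BW = 2.093e+04 Hz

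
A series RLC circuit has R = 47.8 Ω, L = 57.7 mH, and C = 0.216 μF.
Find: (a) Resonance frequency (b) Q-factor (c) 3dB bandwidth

Step 1 — Resonance condition Im(Z)=0 gives ω₀ = 1/√(LC).
Step 2 — ω₀ = 1/√(0.0577·2.16e-07) = 8957 rad/s.
Step 3 — f₀ = ω₀/(2π) = 1426 Hz.
Step 4 — Series Q: Q = ω₀L/R = 8957·0.0577/47.8 = 10.81.
Step 5 — 3dB bandwidth: Δω = ω₀/Q = 828.4 rad/s; BW = Δω/(2π) = 131.8 Hz.

(a) f₀ = 1426 Hz  (b) Q = 10.81  (c) BW = 131.8 Hz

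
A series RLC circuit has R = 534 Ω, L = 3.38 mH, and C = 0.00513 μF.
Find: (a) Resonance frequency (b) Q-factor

Step 1 — Resonance condition Im(Z)=0 gives ω₀ = 1/√(LC).
Step 2 — ω₀ = 1/√(0.00338·5.13e-09) = 2.402e+05 rad/s.
Step 3 — f₀ = ω₀/(2π) = 3.822e+04 Hz.
Step 4 — Series Q: Q = ω₀L/R = 2.402e+05·0.00338/534 = 1.52.

(a) f₀ = 3.822e+04 Hz  (b) Q = 1.52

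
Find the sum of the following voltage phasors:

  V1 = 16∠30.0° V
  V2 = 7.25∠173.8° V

Step 1 — Convert each phasor to rectangular form:
  V1 = 16·(cos(30.0°) + j·sin(30.0°)) = 13.86 + j8 V
  V2 = 7.25·(cos(173.8°) + j·sin(173.8°)) = -7.208 + j0.783 V
Step 2 — Sum components: V_total = 6.649 + j8.783 V.
Step 3 — Convert to polar: |V_total| = 11.02 V, ∠V_total = 52.9°.

V_total = 11.02∠52.9° V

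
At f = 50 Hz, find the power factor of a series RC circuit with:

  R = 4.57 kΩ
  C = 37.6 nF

Step 1 — Angular frequency: ω = 2π·f = 2π·50 = 314.2 rad/s.
Step 2 — Component impedances:
  R: Z = R = 4570 Ω
  C: Z = 1/(jωC) = -j/(ω·C) = 0 - j8.466e+04 Ω
Step 3 — Series combination: Z_total = R + C = 4570 - j8.466e+04 Ω = 8.478e+04∠-86.9° Ω.
Step 4 — Power factor: PF = cos(φ) = Re(Z)/|Z| = 4570/8.478e+04 = 0.0539.
Step 5 — Type: Im(Z) = -8.466e+04 ⇒ leading (phase φ = -86.9°).

PF = 0.0539 (leading, φ = -86.9°)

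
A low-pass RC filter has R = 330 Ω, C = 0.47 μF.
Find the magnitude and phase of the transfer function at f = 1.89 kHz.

Step 1 — Angular frequency: ω = 2π·1890 = 1.188e+04 rad/s.
Step 2 — Transfer function: H(jω) = 1/(1 + jωRC).
Step 3 — Denominator: 1 + jωRC = 1 + j·1.188e+04·330·4.7e-07 = 1 + j1.842.
Step 4 — H = 0.2277 - j0.4193.
Step 5 — Magnitude: |H| = 0.4771 (-6.4 dB); phase: φ = -61.5°.

|H| = 0.4771 (-6.4 dB), φ = -61.5°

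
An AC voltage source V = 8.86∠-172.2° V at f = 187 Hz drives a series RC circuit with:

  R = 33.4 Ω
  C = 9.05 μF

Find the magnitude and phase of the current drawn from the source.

Step 1 — Angular frequency: ω = 2π·f = 2π·187 = 1175 rad/s.
Step 2 — Component impedances:
  R: Z = R = 33.4 Ω
  C: Z = 1/(jωC) = -j/(ω·C) = 0 - j94.04 Ω
Step 3 — Series combination: Z_total = R + C = 33.4 - j94.04 Ω = 99.8∠-70.4° Ω.
Step 4 — Source phasor: V = 8.86∠-172.2° V = -8.778 - j1.202 V.
Step 5 — Ohm's law: I = V / Z_total = (-8.778 - j1.202) / (33.4 - j94.04) = -0.01808 - j0.08692 A.
Step 6 — Convert to polar: |I| = 0.08878 A, ∠I = -101.8°.

I = 0.08878∠-101.8° A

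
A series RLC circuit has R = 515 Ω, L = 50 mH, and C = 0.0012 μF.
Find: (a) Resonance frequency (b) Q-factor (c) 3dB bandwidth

Step 1 — Resonance condition Im(Z)=0 gives ω₀ = 1/√(LC).
Step 2 — ω₀ = 1/√(0.05·1.2e-09) = 1.291e+05 rad/s.
Step 3 — f₀ = ω₀/(2π) = 2.055e+04 Hz.
Step 4 — Series Q: Q = ω₀L/R = 1.291e+05·0.05/515 = 12.53.
Step 5 — 3dB bandwidth: Δω = ω₀/Q = 1.03e+04 rad/s; BW = Δω/(2π) = 1639 Hz.

(a) f₀ = 2.055e+04 Hz  (b) Q = 12.53  (c) BW = 1639 Hz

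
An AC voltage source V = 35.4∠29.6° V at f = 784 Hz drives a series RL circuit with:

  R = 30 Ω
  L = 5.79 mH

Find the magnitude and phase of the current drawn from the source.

Step 1 — Angular frequency: ω = 2π·f = 2π·784 = 4926 rad/s.
Step 2 — Component impedances:
  R: Z = R = 30 Ω
  L: Z = jωL = j·4926·0.00579 = 0 + j28.52 Ω
Step 3 — Series combination: Z_total = R + L = 30 + j28.52 Ω = 41.39∠43.6° Ω.
Step 4 — Source phasor: V = 35.4∠29.6° V = 30.78 + j17.49 V.
Step 5 — Ohm's law: I = V / Z_total = (30.78 + j17.49) / (30 + j28.52) = 0.83 - j0.2062 A.
Step 6 — Convert to polar: |I| = 0.8552 A, ∠I = -14.0°.

I = 0.8552∠-14.0° A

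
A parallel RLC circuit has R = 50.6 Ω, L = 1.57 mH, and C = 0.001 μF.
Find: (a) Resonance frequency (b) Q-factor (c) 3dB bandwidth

Step 1 — Resonance: ω₀ = 1/√(LC) = 1/√(0.00157·1e-09) = 7.981e+05 rad/s.
Step 2 — f₀ = ω₀/(2π) = 1.27e+05 Hz.
Step 3 — Parallel Q: Q = R/(ω₀L) = 50.6/(7.981e+05·0.00157) = 0.04038.
Step 4 — Bandwidth: Δω = ω₀/Q = 1.976e+07 rad/s; BW = Δω/(2π) = 3.145e+06 Hz.

(a) f₀ = 1.27e+05 Hz  (b) Q = 0.04038  (c) BW = 3.145e+06 Hz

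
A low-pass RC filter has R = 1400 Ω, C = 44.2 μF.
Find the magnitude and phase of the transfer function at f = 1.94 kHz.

Step 1 — Angular frequency: ω = 2π·1940 = 1.219e+04 rad/s.
Step 2 — Transfer function: H(jω) = 1/(1 + jωRC).
Step 3 — Denominator: 1 + jωRC = 1 + j·1.219e+04·1400·4.42e-05 = 1 + j754.3.
Step 4 — H = 1.758e-06 - j0.001326.
Step 5 — Magnitude: |H| = 0.001326 (-57.6 dB); phase: φ = -89.9°.

|H| = 0.001326 (-57.6 dB), φ = -89.9°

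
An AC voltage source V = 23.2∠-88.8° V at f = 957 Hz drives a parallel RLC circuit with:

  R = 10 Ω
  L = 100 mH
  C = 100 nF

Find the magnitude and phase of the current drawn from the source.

Step 1 — Angular frequency: ω = 2π·f = 2π·957 = 6013 rad/s.
Step 2 — Component impedances:
  R: Z = R = 10 Ω
  L: Z = jωL = j·6013·0.1 = 0 + j601.3 Ω
  C: Z = 1/(jωC) = -j/(ω·C) = 0 - j1663 Ω
Step 3 — Parallel combination: 1/Z_total = 1/R + 1/L + 1/C; Z_total = 9.999 + j0.1062 Ω = 9.999∠0.6° Ω.
Step 4 — Source phasor: V = 23.2∠-88.8° V = 0.4859 - j23.19 V.
Step 5 — Ohm's law: I = V / Z_total = (0.4859 - j23.19) / (9.999 + j0.1062) = 0.02396 - j2.32 A.
Step 6 — Convert to polar: |I| = 2.32 A, ∠I = -89.4°.

I = 2.32∠-89.4° A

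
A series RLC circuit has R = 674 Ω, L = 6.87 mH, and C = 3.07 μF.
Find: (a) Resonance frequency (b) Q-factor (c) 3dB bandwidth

Step 1 — Resonance condition Im(Z)=0 gives ω₀ = 1/√(LC).
Step 2 — ω₀ = 1/√(0.00687·3.07e-06) = 6886 rad/s.
Step 3 — f₀ = ω₀/(2π) = 1096 Hz.
Step 4 — Series Q: Q = ω₀L/R = 6886·0.00687/674 = 0.07019.
Step 5 — 3dB bandwidth: Δω = ω₀/Q = 9.811e+04 rad/s; BW = Δω/(2π) = 1.561e+04 Hz.

(a) f₀ = 1096 Hz  (b) Q = 0.07019  (c) BW = 1.561e+04 Hz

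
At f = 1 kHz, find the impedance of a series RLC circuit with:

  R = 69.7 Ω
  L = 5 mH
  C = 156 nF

Step 1 — Angular frequency: ω = 2π·f = 2π·1000 = 6283 rad/s.
Step 2 — Component impedances:
  R: Z = R = 69.7 Ω
  L: Z = jωL = j·6283·0.005 = 0 + j31.42 Ω
  C: Z = 1/(jωC) = -j/(ω·C) = 0 - j1020 Ω
Step 3 — Series combination: Z_total = R + L + C = 69.7 - j988.8 Ω = 991.3∠-86.0° Ω.

Z = 69.7 - j988.8 Ω = 991.3∠-86.0° Ω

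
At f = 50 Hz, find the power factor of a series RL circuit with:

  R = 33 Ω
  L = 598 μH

Step 1 — Angular frequency: ω = 2π·f = 2π·50 = 314.2 rad/s.
Step 2 — Component impedances:
  R: Z = R = 33 Ω
  L: Z = jωL = j·314.2·0.000598 = 0 + j0.1879 Ω
Step 3 — Series combination: Z_total = R + L = 33 + j0.1879 Ω = 33∠0.3° Ω.
Step 4 — Power factor: PF = cos(φ) = Re(Z)/|Z| = 33/33 = 1.
Step 5 — Type: Im(Z) = 0.1879 ⇒ lagging (phase φ = 0.3°).

PF = 1 (lagging, φ = 0.3°)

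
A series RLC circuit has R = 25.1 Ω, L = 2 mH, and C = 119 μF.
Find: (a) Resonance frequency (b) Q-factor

Step 1 — Resonance condition Im(Z)=0 gives ω₀ = 1/√(LC).
Step 2 — ω₀ = 1/√(0.002·0.000119) = 2050 rad/s.
Step 3 — f₀ = ω₀/(2π) = 326.2 Hz.
Step 4 — Series Q: Q = ω₀L/R = 2050·0.002/25.1 = 0.1633.

(a) f₀ = 326.2 Hz  (b) Q = 0.1633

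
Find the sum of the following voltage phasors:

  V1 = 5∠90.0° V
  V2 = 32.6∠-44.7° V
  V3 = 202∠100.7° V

Step 1 — Convert each phasor to rectangular form:
  V1 = 5·(cos(90.0°) + j·sin(90.0°)) = 0 + j5 V
  V2 = 32.6·(cos(-44.7°) + j·sin(-44.7°)) = 23.17 - j22.93 V
  V3 = 202·(cos(100.7°) + j·sin(100.7°)) = -37.5 + j198.5 V
Step 2 — Sum components: V_total = -14.33 + j180.6 V.
Step 3 — Convert to polar: |V_total| = 181.1 V, ∠V_total = 94.5°.

V_total = 181.1∠94.5° V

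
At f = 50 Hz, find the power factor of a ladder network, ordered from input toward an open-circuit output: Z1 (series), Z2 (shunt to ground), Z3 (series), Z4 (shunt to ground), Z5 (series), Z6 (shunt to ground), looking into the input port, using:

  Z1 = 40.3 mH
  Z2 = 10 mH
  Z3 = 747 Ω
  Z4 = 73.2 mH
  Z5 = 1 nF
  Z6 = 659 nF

Step 1 — Angular frequency: ω = 2π·f = 2π·50 = 314.2 rad/s.
Step 2 — Component impedances:
  Z1: Z = jωL = j·314.2·0.0403 = 0 + j12.66 Ω
  Z2: Z = jωL = j·314.2·0.01 = 0 + j3.142 Ω
  Z3: Z = R = 747 Ω
  Z4: Z = jωL = j·314.2·0.0732 = 0 + j23 Ω
  Z5: Z = 1/(jωC) = -j/(ω·C) = 0 - j3.183e+06 Ω
  Z6: Z = 1/(jωC) = -j/(ω·C) = 0 - j4830 Ω
Step 3 — Ladder network (open output): work backward from the far end, alternating series and parallel combinations. Z_in = 0.0132 + j15.8 Ω = 15.8∠90.0° Ω.
Step 4 — Power factor: PF = cos(φ) = Re(Z)/|Z| = 0.013196/15.802 = 0.0008351.
Step 5 — Type: Im(Z) = 15.8 ⇒ lagging (phase φ = 90.0°).

PF = 0.0008351 (lagging, φ = 90.0°)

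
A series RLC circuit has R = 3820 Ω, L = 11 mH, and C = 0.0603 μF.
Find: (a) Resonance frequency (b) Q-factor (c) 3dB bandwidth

Step 1 — Resonance: ω₀ = 1/√(LC) = 1/√(0.011·6.03e-08) = 3.883e+04 rad/s.
Step 2 — f₀ = ω₀/(2π) = 6180 Hz.
Step 3 — Series Q: Q = ω₀L/R = 3.883e+04·0.011/3820 = 0.1118.
Step 4 — Bandwidth: Δω = ω₀/Q = 3.473e+05 rad/s; BW = Δω/(2π) = 5.527e+04 Hz.

(a) f₀ = 6180 Hz  (b) Q = 0.1118  (c) BW = 5.527e+04 Hz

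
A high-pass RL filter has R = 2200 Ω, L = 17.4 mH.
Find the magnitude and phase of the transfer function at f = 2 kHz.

Step 1 — Angular frequency: ω = 2π·2000 = 1.257e+04 rad/s.
Step 2 — Transfer function: H(jω) = jωL/(R + jωL).
Step 3 — Numerator jωL = j·218.7; denominator R + jωL = 2200 + j218.7.
Step 4 — H = 0.009781 + j0.09842.
Step 5 — Magnitude: |H| = 0.0989 (-20.1 dB); phase: φ = 84.3°.

|H| = 0.0989 (-20.1 dB), φ = 84.3°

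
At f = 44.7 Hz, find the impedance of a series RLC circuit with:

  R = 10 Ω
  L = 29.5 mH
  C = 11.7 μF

Step 1 — Angular frequency: ω = 2π·f = 2π·44.7 = 280.9 rad/s.
Step 2 — Component impedances:
  R: Z = R = 10 Ω
  L: Z = jωL = j·280.9·0.0295 = 0 + j8.285 Ω
  C: Z = 1/(jωC) = -j/(ω·C) = 0 - j304.3 Ω
Step 3 — Series combination: Z_total = R + L + C = 10 - j296 Ω = 296.2∠-88.1° Ω.

Z = 10 - j296 Ω = 296.2∠-88.1° Ω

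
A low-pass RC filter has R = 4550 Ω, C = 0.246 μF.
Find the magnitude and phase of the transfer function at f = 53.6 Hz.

Step 1 — Angular frequency: ω = 2π·53.6 = 336.8 rad/s.
Step 2 — Transfer function: H(jω) = 1/(1 + jωRC).
Step 3 — Denominator: 1 + jωRC = 1 + j·336.8·4550·2.46e-07 = 1 + j0.377.
Step 4 — H = 0.8756 - j0.3301.
Step 5 — Magnitude: |H| = 0.9357 (-0.6 dB); phase: φ = -20.7°.

|H| = 0.9357 (-0.6 dB), φ = -20.7°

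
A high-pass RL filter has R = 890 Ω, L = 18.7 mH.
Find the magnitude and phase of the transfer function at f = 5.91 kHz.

Step 1 — Angular frequency: ω = 2π·5910 = 3.713e+04 rad/s.
Step 2 — Transfer function: H(jω) = jωL/(R + jωL).
Step 3 — Numerator jωL = j·694.4; denominator R + jωL = 890 + j694.4.
Step 4 — H = 0.3784 + j0.485.
Step 5 — Magnitude: |H| = 0.6151 (-4.2 dB); phase: φ = 52.0°.

|H| = 0.6151 (-4.2 dB), φ = 52.0°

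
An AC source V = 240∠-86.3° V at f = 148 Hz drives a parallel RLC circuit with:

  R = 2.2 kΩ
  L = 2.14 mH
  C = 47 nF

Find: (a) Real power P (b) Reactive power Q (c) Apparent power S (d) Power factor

Step 1 — Angular frequency: ω = 2π·f = 2π·148 = 929.9 rad/s.
Step 2 — Component impedances:
  R: Z = R = 2200 Ω
  L: Z = jωL = j·929.9·0.00214 = 0 + j1.99 Ω
  C: Z = 1/(jωC) = -j/(ω·C) = 0 - j2.288e+04 Ω
Step 3 — Parallel combination: 1/Z_total = 1/R + 1/L + 1/C; Z_total = 0.0018 + j1.99 Ω = 1.99∠89.9° Ω.
Step 4 — Source phasor: V = 240∠-86.3° V = 15.49 - j239.5 V.
Step 5 — Current: I = V / Z = -120.3 - j7.891 A = 120.6∠-176.2° A.
Step 6 — Complex power: S = V·I* = 26.18 + j2.894e+04 VA.
Step 7 — Real power: P = Re(S) = 26.18 W.
Step 8 — Reactive power: Q = Im(S) = 2.894e+04 VAR.
Step 9 — Apparent power: |S| = 2.894e+04 VA.
Step 10 — Power factor: PF = P/|S| = 0.0009046 (lagging).

(a) P = 26.18 W  (b) Q = 2.894e+04 VAR  (c) S = 2.894e+04 VA  (d) PF = 0.0009046 (lagging)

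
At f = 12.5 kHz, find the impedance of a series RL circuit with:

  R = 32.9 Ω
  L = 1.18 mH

Step 1 — Angular frequency: ω = 2π·f = 2π·1.25e+04 = 7.854e+04 rad/s.
Step 2 — Component impedances:
  R: Z = R = 32.9 Ω
  L: Z = jωL = j·7.854e+04·0.00118 = 0 + j92.68 Ω
Step 3 — Series combination: Z_total = R + L = 32.9 + j92.68 Ω = 98.34∠70.5° Ω.

Z = 32.9 + j92.68 Ω = 98.34∠70.5° Ω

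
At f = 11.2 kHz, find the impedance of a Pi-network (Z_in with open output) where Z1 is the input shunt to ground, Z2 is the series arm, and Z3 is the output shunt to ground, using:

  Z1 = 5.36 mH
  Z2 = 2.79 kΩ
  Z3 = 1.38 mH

Step 1 — Angular frequency: ω = 2π·f = 2π·1.12e+04 = 7.037e+04 rad/s.
Step 2 — Component impedances:
  Z1: Z = jωL = j·7.037e+04·0.00536 = 0 + j377.2 Ω
  Z2: Z = R = 2790 Ω
  Z3: Z = jωL = j·7.037e+04·0.00138 = 0 + j97.11 Ω
Step 3 — With open output, the series arm Z2 and the output shunt Z3 appear in series to ground: Z2 + Z3 = 2790 + j97.11 Ω.
Step 4 — Parallel with input shunt Z1: Z_in = Z1 || (Z2 + Z3) = 49.56 + j368.8 Ω = 372.1∠82.3° Ω.

Z = 49.56 + j368.8 Ω = 372.1∠82.3° Ω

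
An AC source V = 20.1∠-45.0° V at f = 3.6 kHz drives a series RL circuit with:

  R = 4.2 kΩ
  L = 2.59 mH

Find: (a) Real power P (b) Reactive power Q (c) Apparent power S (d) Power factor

Step 1 — Angular frequency: ω = 2π·f = 2π·3600 = 2.262e+04 rad/s.
Step 2 — Component impedances:
  R: Z = R = 4200 Ω
  L: Z = jωL = j·2.262e+04·0.00259 = 0 + j58.58 Ω
Step 3 — Series combination: Z_total = R + L = 4200 + j58.58 Ω = 4200∠0.8° Ω.
Step 4 — Source phasor: V = 20.1∠-45.0° V = 14.21 - j14.21 V.
Step 5 — Current: I = V / Z = 0.003336 - j0.003431 A = 0.004785∠-45.8° A.
Step 6 — Complex power: S = V·I* = 0.09617 + j0.001342 VA.
Step 7 — Real power: P = Re(S) = 0.09617 W.
Step 8 — Reactive power: Q = Im(S) = 0.001342 VAR.
Step 9 — Apparent power: |S| = 0.09618 VA.
Step 10 — Power factor: PF = P/|S| = 0.9999 (lagging).

(a) P = 0.09617 W  (b) Q = 0.001342 VAR  (c) S = 0.09618 VA  (d) PF = 0.9999 (lagging)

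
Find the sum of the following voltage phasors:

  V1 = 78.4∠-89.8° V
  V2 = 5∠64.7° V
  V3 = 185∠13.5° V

Step 1 — Convert each phasor to rectangular form:
  V1 = 78.4·(cos(-89.8°) + j·sin(-89.8°)) = 0.2737 - j78.4 V
  V2 = 5·(cos(64.7°) + j·sin(64.7°)) = 2.137 + j4.52 V
  V3 = 185·(cos(13.5°) + j·sin(13.5°)) = 179.9 + j43.19 V
Step 2 — Sum components: V_total = 182.3 - j30.69 V.
Step 3 — Convert to polar: |V_total| = 184.9 V, ∠V_total = -9.6°.

V_total = 184.9∠-9.6° V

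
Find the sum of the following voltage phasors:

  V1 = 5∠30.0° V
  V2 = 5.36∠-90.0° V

Step 1 — Convert each phasor to rectangular form:
  V1 = 5·(cos(30.0°) + j·sin(30.0°)) = 4.33 + j2.5 V
  V2 = 5.36·(cos(-90.0°) + j·sin(-90.0°)) = 0 - j5.36 V
Step 2 — Sum components: V_total = 4.33 - j2.86 V.
Step 3 — Convert to polar: |V_total| = 5.189 V, ∠V_total = -33.4°.

V_total = 5.189∠-33.4° V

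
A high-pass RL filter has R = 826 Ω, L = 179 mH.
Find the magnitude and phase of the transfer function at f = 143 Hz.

Step 1 — Angular frequency: ω = 2π·143 = 898.5 rad/s.
Step 2 — Transfer function: H(jω) = jωL/(R + jωL).
Step 3 — Numerator jωL = j·160.8; denominator R + jωL = 826 + j160.8.
Step 4 — H = 0.03653 + j0.1876.
Step 5 — Magnitude: |H| = 0.1911 (-14.4 dB); phase: φ = 79.0°.

|H| = 0.1911 (-14.4 dB), φ = 79.0°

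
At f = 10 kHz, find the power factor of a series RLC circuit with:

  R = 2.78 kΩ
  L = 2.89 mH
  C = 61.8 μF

Step 1 — Angular frequency: ω = 2π·f = 2π·1e+04 = 6.283e+04 rad/s.
Step 2 — Component impedances:
  R: Z = R = 2780 Ω
  L: Z = jωL = j·6.283e+04·0.00289 = 0 + j181.6 Ω
  C: Z = 1/(jωC) = -j/(ω·C) = 0 - j0.2575 Ω
Step 3 — Series combination: Z_total = R + L + C = 2780 + j181.3 Ω = 2786∠3.7° Ω.
Step 4 — Power factor: PF = cos(φ) = Re(Z)/|Z| = 2780/2785.9 = 0.9979.
Step 5 — Type: Im(Z) = 181.3 ⇒ lagging (phase φ = 3.7°).

PF = 0.9979 (lagging, φ = 3.7°)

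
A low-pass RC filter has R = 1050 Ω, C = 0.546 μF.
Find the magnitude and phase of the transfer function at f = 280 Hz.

Step 1 — Angular frequency: ω = 2π·280 = 1759 rad/s.
Step 2 — Transfer function: H(jω) = 1/(1 + jωRC).
Step 3 — Denominator: 1 + jωRC = 1 + j·1759·1050·5.46e-07 = 1 + j1.009.
Step 4 — H = 0.4957 - j0.5.
Step 5 — Magnitude: |H| = 0.7041 (-3.0 dB); phase: φ = -45.2°.

|H| = 0.7041 (-3.0 dB), φ = -45.2°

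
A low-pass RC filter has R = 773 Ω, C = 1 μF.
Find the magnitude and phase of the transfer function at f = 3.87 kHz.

Step 1 — Angular frequency: ω = 2π·3870 = 2.432e+04 rad/s.
Step 2 — Transfer function: H(jω) = 1/(1 + jωRC).
Step 3 — Denominator: 1 + jωRC = 1 + j·2.432e+04·773·1e-06 = 1 + j18.8.
Step 4 — H = 0.002822 - j0.05305.
Step 5 — Magnitude: |H| = 0.05313 (-25.5 dB); phase: φ = -87.0°.

|H| = 0.05313 (-25.5 dB), φ = -87.0°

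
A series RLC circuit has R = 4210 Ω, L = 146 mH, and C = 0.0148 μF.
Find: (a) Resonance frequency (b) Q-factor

Step 1 — Resonance condition Im(Z)=0 gives ω₀ = 1/√(LC).
Step 2 — ω₀ = 1/√(0.146·1.48e-08) = 2.151e+04 rad/s.
Step 3 — f₀ = ω₀/(2π) = 3424 Hz.
Step 4 — Series Q: Q = ω₀L/R = 2.151e+04·0.146/4210 = 0.746.

(a) f₀ = 3424 Hz  (b) Q = 0.746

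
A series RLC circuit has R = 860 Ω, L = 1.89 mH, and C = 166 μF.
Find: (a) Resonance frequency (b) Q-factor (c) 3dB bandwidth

Step 1 — Resonance: ω₀ = 1/√(LC) = 1/√(0.00189·0.000166) = 1785 rad/s.
Step 2 — f₀ = ω₀/(2π) = 284.1 Hz.
Step 3 — Series Q: Q = ω₀L/R = 1785·0.00189/860 = 0.003924.
Step 4 — Bandwidth: Δω = ω₀/Q = 4.55e+05 rad/s; BW = Δω/(2π) = 7.242e+04 Hz.

(a) f₀ = 284.1 Hz  (b) Q = 0.003924  (c) BW = 7.242e+04 Hz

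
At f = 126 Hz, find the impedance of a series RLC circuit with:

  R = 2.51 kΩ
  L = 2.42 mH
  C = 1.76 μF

Step 1 — Angular frequency: ω = 2π·f = 2π·126 = 791.7 rad/s.
Step 2 — Component impedances:
  R: Z = R = 2510 Ω
  L: Z = jωL = j·791.7·0.00242 = 0 + j1.916 Ω
  C: Z = 1/(jωC) = -j/(ω·C) = 0 - j717.7 Ω
Step 3 — Series combination: Z_total = R + L + C = 2510 - j715.8 Ω = 2610∠-15.9° Ω.

Z = 2510 - j715.8 Ω = 2610∠-15.9° Ω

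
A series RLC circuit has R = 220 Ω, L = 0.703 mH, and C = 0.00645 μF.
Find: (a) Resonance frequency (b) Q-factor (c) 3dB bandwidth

Step 1 — Resonance: ω₀ = 1/√(LC) = 1/√(0.000703·6.45e-09) = 4.696e+05 rad/s.
Step 2 — f₀ = ω₀/(2π) = 7.474e+04 Hz.
Step 3 — Series Q: Q = ω₀L/R = 4.696e+05·0.000703/220 = 1.501.
Step 4 — Bandwidth: Δω = ω₀/Q = 3.129e+05 rad/s; BW = Δω/(2π) = 4.981e+04 Hz.

(a) f₀ = 7.474e+04 Hz  (b) Q = 1.501  (c) BW = 4.981e+04 Hz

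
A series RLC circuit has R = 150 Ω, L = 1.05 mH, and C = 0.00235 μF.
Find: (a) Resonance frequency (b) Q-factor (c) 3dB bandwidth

Step 1 — Resonance: ω₀ = 1/√(LC) = 1/√(0.00105·2.35e-09) = 6.366e+05 rad/s.
Step 2 — f₀ = ω₀/(2π) = 1.013e+05 Hz.
Step 3 — Series Q: Q = ω₀L/R = 6.366e+05·0.00105/150 = 4.456.
Step 4 — Bandwidth: Δω = ω₀/Q = 1.429e+05 rad/s; BW = Δω/(2π) = 2.274e+04 Hz.

(a) f₀ = 1.013e+05 Hz  (b) Q = 4.456  (c) BW = 2.274e+04 Hz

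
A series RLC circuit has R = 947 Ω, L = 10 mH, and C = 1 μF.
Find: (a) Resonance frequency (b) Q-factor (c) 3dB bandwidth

Step 1 — Resonance: ω₀ = 1/√(LC) = 1/√(0.01·1e-06) = 1e+04 rad/s.
Step 2 — f₀ = ω₀/(2π) = 1592 Hz.
Step 3 — Series Q: Q = ω₀L/R = 1e+04·0.01/947 = 0.1056.
Step 4 — Bandwidth: Δω = ω₀/Q = 9.47e+04 rad/s; BW = Δω/(2π) = 1.507e+04 Hz.

(a) f₀ = 1592 Hz  (b) Q = 0.1056  (c) BW = 1.507e+04 Hz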